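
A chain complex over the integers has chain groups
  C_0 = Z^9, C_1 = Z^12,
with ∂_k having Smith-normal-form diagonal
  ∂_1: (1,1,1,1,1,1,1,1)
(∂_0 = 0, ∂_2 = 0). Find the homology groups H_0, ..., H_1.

H_0: b_0 = 9 − 0 − 8 = 1; torsion from ∂_1 factors > 1: none. So H_0 ≅ Z.
H_1: b_1 = 12 − 8 − 0 = 4; torsion from ∂_2 factors > 1: none. So H_1 ≅ Z^4.

H_0 ≅ Z,  H_1 ≅ Z^4.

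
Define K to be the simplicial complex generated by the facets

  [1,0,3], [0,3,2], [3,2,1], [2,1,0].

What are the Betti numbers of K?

We work with the vertex ordering 0 < 1 < 2 < 3. The simplices of K, each written with vertices in increasing order, are:

  0-simplices (4): [0], [1], [2], [3]
  1-simplices (6): [0,1], [0,2], [0,3], [1,2], [1,3], [2,3]
  2-simplices (4): [0,1,2], [0,1,3], [0,2,3], [1,2,3]

Hence C_0 ≅ Z^4, C_1 ≅ Z^6, C_2 ≅ Z^4.

Boundary ∂_1: C_1 → C_0 sends each edge [p,q] (with p < q) to q − p. For instance
  ∂[0,1] = [1] − [0].
The resulting 4×6 matrix has rank 3, and its Smith normal form has invariant factors (1,1,1).

The boundary map ∂_2: C_2 → C_1 maps a triangle to the signed sum of its edges. For instance
  ∂[0,1,2] = [1,2] − [0,2] + [0,1],
  ∂[0,2,3] = [2,3] − [0,3] + [0,2].
The 6×4 boundary matrix has rank 3 and Smith normal form diag(1,1,1).

From H_k ≅ ker(∂_k) / im(∂_{k+1}) we obtain:

  H_0: rank C_0 − rank ∂_1 = 4 − 3 = 1, and the invariant factors of ∂_1 are all 1, so H_0 ≅ Z.
  H_1: rank ker ∂_1 − rank ∂_2 = (6 − 3) − 3 = 0, and the invariant factors of ∂_2 are all 1, so H_1 ≅ 0.
  H_2: rank ker ∂_2 − rank ∂_3 = (4 − 3) − 0 = 1, and there is no ∂_3, so H_2 ≅ Z.

Hence the Betti numbers are b_0 = 1, b_1 = 0, b_2 = 1.

b_0 = 1, b_1 = 0, b_2 = 1.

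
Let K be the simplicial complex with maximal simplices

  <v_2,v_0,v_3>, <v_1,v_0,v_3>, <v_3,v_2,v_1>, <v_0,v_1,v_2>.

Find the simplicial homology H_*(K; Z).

Fix the vertex order v_0 < v_1 < v_2 < v_3 and write every simplex with vertices in increasing order. Then dim K = 2 and the simplices of K are:

  0-simplices (4): [v_0], [v_1], [v_2], [v_3]
  1-simplices (6): [v_0,v_1], [v_0,v_2], [v_0,v_3], [v_1,v_2], [v_1,v_3], [v_2,v_3]
  2-simplices (4): [v_0,v_1,v_2], [v_0,v_1,v_3], [v_0,v_2,v_3], [v_1,v_2,v_3]

giving chain groups C_0 ≅ Z^4, C_1 ≅ Z^6, C_2 ≅ Z^4.

∂_1: C_1 → C_0 sends each edge [p,q] (with p < q) to q − p.
This gives a 4×6 integer matrix of rank 3; reducing to Smith normal form yields diagonal entries (1,1,1).

The boundary map ∂_2: C_2 → C_1 maps a triangle to the signed sum of its edges. For instance
  ∂[v_0,v_1,v_3] = [v_1,v_3] − [v_0,v_3] + [v_0,v_1],
  ∂[v_1,v_2,v_3] = [v_2,v_3] − [v_1,v_3] + [v_1,v_2].
This gives a 6×4 integer matrix of rank 3; reducing to Smith normal form yields diagonal entries (1,1,1).

Computing H_k = (kernel of ∂_k) / (image of ∂_{k+1}):

  H_0: rank C_0 − rank ∂_1 = 4 − 3 = 1, and the invariant factors of ∂_1 are all 1, so H_0 ≅ Z.
  H_1: rank ker ∂_1 − rank ∂_2 = (6 − 3) − 3 = 0, and the invariant factors of ∂_2 are all 1, so H_1 ≅ 0.
  H_2: rank ker ∂_2 − rank ∂_3 = (4 − 3) − 0 = 1, and there is no ∂_3, so H_2 ≅ Z.

As a check, the Euler characteristic is 4 − 6 + 4 = 2, which agrees with 1 − 0 + 1 = 2.

H_0 ≅ Z,  H_1 = 0,  H_2 ≅ Z.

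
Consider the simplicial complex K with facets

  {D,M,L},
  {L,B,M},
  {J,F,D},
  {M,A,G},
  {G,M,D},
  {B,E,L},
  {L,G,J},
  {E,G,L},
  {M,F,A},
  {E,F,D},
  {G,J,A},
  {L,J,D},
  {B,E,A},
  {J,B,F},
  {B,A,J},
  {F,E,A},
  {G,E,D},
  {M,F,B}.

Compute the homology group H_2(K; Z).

H_2 = 0.

We work with the vertex ordering A < B < D < E < F < G < J < L < M. The simplices of K, each written with vertices in increasing order, are:

  0-simplices (9): A, B, D, E, F, G, J, L, M
  1-simplices (27): AB, AE, AF, AG, AJ, AM, BE, BF, BJ, BL, BM, DE, DF, DG, DJ, DL, DM, EF, EG, EL, FJ, FM, GJ, GL, GM, JL, LM
  2-simplices (18): ABE, ABJ, AEF, AFM, AGJ, AGM, BEL, BFJ, BFM, BLM, DEF, DEG, DFJ, DGM, DJL, DLM, EGL, GJL

so the chain groups are C_0 ≅ Z^9, C_1 ≅ Z^27, C_2 ≅ Z^18.

The boundary map ∂_1: C_1 → C_0 is given by ∂[p,q] = [q] − [p].
As a 9×27 matrix over Z this has rank 8, with invariant factors (1,1,1,1,1,1,1,1).

Boundary ∂_2: C_2 → C_1 acts by ∂[p,q,r] = [q,r] − [p,r] + [p,q]. For instance
  ∂DEG = EG − DG + DE,
  ∂DLM = LM − DM + DL.
The resulting 27×18 matrix has rank 18, and its Smith normal form has invariant factors (1,1,1,1,1,1,1,1,1,1,1,1,1,1,1,1,1,2).

Reading off H_k = ker ∂_k / im ∂_{k+1}:

  H_2: rank ker ∂_2 − rank ∂_3 = (18 − 18) − 0 = 0, and there is no ∂_3, so H_2 ≅ 0.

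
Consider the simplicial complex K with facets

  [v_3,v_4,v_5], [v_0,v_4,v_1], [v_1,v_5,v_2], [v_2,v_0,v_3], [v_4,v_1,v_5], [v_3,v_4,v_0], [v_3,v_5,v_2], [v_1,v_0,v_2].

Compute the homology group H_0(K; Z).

Fix the vertex order v_0 < v_1 < v_2 < v_3 < v_4 < v_5 and write every simplex with vertices in increasing order. Then dim K = 2 and the simplices of K are:

  0-simplices (6): [v_0], [v_1], [v_2], [v_3], [v_4], [v_5]
  1-simplices (12): [v_0,v_1], [v_0,v_2], [v_0,v_3], [v_0,v_4], [v_1,v_2], [v_1,v_4], [v_1,v_5], [v_2,v_3], [v_2,v_5], [v_3,v_4], [v_3,v_5], [v_4,v_5]
  2-simplices (8): [v_0,v_1,v_2], [v_0,v_1,v_4], [v_0,v_2,v_3], [v_0,v_3,v_4], [v_1,v_2,v_5], [v_1,v_4,v_5], [v_2,v_3,v_5], [v_3,v_4,v_5]

Hence C_0 ≅ Z^6, C_1 ≅ Z^12, C_2 ≅ Z^8.

Boundary ∂_1: C_1 → C_0 maps an edge to its endpoints' difference, ∂[p,q] = q − p. For instance
  ∂[v_2,v_3] = [v_3] − [v_2].
As a 6×12 matrix over Z this has rank 5, with invariant factors (1,1,1,1,1).

The boundary map ∂_2: C_2 → C_1 acts by ∂[p,q,r] = [q,r] − [p,r] + [p,q]. For instance
  ∂[v_0,v_2,v_3] = [v_2,v_3] − [v_0,v_3] + [v_0,v_2],
  ∂[v_0,v_3,v_4] = [v_3,v_4] − [v_0,v_4] + [v_0,v_3].
The 12×8 boundary matrix has rank 7 and Smith normal form diag(1,1,1,1,1,1,1).

Now H_k = ker ∂_k / im ∂_{k+1}, so:

  H_0: rank C_0 − rank ∂_1 = 6 − 5 = 1, and the invariant factors of ∂_1 are all 1, so H_0 = Z.

H_0 = Z.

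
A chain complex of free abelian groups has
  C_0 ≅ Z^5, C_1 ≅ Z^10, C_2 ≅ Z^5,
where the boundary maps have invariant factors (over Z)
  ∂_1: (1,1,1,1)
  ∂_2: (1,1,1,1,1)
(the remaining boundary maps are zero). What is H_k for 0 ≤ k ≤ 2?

H_0 = Z,  H_1 = Z,  H_2 = 0.

H_0: b_0 = 5 − 0 − 4 = 1; torsion from ∂_1 factors > 1: none. So H_0 = Z.
H_1: b_1 = 10 − 4 − 5 = 1; torsion from ∂_2 factors > 1: none. So H_1 = Z.
H_2: b_2 = 5 − 5 − 0 = 0; torsion from ∂_3 factors > 1: none. So H_2 = 0.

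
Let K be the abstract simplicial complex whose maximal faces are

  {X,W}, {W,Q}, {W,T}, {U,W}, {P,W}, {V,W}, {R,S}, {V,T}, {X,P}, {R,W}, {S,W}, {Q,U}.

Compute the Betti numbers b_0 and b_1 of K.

Take the total order P < Q < R < S < T < U < V < W < X on the vertex set. Then K (dimension 1) consists of the simplices:

  0-simplices (9): P, Q, R, S, T, U, V, W, X
  1-simplices (12): PW, PX, QU, QW, RS, RW, SW, TV, TW, UW, VW, WX

so the chain groups are C_0 ≅ Z^9, C_1 ≅ Z^12.

The boundary map ∂_1: C_1 → C_0 sends each edge [p,q] (with p < q) to q − p. For instance
  ∂TW = W − T.
The resulting 9×12 matrix has rank 8, and its Smith normal form has invariant factors (1,1,1,1,1,1,1,1).

Computing H_k = (kernel of ∂_k) / (image of ∂_{k+1}):

  H_0: rank C_0 − rank ∂_1 = 9 − 8 = 1, and the invariant factors of ∂_1 are all 1, so H_0 ≅ Z.
  H_1: rank ker ∂_1 − rank ∂_2 = (12 − 8) − 0 = 4, and there is no ∂_2, so H_1 ≅ Z^4.

As a check, the Euler characteristic is 9 − 12 = -3, which agrees with 1 − 4 = -3.

Hence the Betti numbers are b_0 = 1, b_1 = 4.

b_0 = 1, b_1 = 4.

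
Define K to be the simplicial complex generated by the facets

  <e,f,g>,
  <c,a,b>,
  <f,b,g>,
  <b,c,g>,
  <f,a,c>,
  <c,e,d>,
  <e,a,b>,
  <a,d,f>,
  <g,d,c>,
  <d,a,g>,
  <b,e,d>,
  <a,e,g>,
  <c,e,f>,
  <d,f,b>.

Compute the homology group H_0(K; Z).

H_0 ≅ Z.

Fix the vertex order a < b < c < d < e < f < g and write every simplex with vertices in increasing order. Then dim K = 2 and the simplices of K are:

  0-simplices (7): a, b, c, d, e, f, g
  1-simplices (21): ab, ac, ad, ae, af, ag, bc, bd, be, bf, bg, cd, ce, cf, cg, de, df, dg, ef, eg, fg
  2-simplices (14): abc, abe, acf, adf, adg, aeg, bcg, bde, bdf, bfg, cde, cdg, cef, efg

Hence C_0 ≅ Z^7, C_1 ≅ Z^21, C_2 ≅ Z^14.

The boundary map ∂_1: C_1 → C_0 sends each edge [p,q] (with p < q) to q − p. For instance
  ∂fg = g − f.
The 7×21 boundary matrix has rank 6 and Smith normal form diag(1,1,1,1,1,1).

Boundary ∂_2: C_2 → C_1 maps a triangle to the signed sum of its edges. For instance
  ∂bde = de − be + bd,
  ∂abc = bc − ac + ab.
This gives a 21×14 integer matrix of rank 13; reducing to Smith normal form yields diagonal entries (1,1,1,1,1,1,1,1,1,1,1,1,1).

From H_k ≅ ker(∂_k) / im(∂_{k+1}) we obtain:

  H_0: rank C_0 − rank ∂_1 = 7 − 6 = 1, and the invariant factors of ∂_1 are all 1, so H_0 ≅ Z.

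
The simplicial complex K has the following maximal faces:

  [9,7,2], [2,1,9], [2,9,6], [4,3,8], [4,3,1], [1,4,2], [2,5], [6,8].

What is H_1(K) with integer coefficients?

Take the total order 1 < 2 < 3 < 4 < 5 < 6 < 7 < 8 < 9 on the vertex set. Then K (dimension 2) consists of the simplices:

  0-simplices (9): [1], [2], [3], [4], [5], [6], [7], [8], [9]
  1-simplices (15): [1,2], [1,3], [1,4], [1,9], [2,4], [2,5], [2,6], [2,7], [2,9], [3,4], [3,8], [4,8], [6,8], [6,9], [7,9]
  2-simplices (6): [1,2,4], [1,2,9], [1,3,4], [2,6,9], [2,7,9], [3,4,8]

so the chain groups are C_0 ≅ Z^9, C_1 ≅ Z^15, C_2 ≅ Z^6.

∂_1: C_1 → C_0 sends each edge [p,q] (with p < q) to q − p. For instance
  ∂[2,5] = [5] − [2].
The 9×15 boundary matrix has rank 8 and Smith normal form diag(1,1,1,1,1,1,1,1).

Boundary ∂_2: C_2 → C_1 acts by ∂[p,q,r] = [q,r] − [p,r] + [p,q]. For instance
  ∂[1,2,9] = [2,9] − [1,9] + [1,2],
  ∂[2,7,9] = [7,9] − [2,9] + [2,7].
As a 15×6 matrix over Z this has rank 6, with invariant factors (1,1,1,1,1,1).

Now H_k = ker ∂_k / im ∂_{k+1}, so:

  H_1: rank ker ∂_1 − rank ∂_2 = (15 − 8) − 6 = 1, and the invariant factors of ∂_2 are all 1, so H_1 ≅ Z.

H_1 ≅ Z.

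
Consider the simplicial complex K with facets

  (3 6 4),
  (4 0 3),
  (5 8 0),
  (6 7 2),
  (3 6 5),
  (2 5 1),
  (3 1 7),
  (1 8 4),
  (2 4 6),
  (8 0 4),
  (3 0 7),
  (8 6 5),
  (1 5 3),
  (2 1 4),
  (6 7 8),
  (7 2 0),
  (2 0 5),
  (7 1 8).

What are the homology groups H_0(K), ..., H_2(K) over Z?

Fix the vertex order 0 < 1 < 2 < 3 < 4 < 5 < 6 < 7 < 8 and write every simplex with vertices in increasing order. Then dim K = 2 and the simplices of K are:

  0-simplices (9): [0], [1], [2], [3], [4], [5], [6], [7], [8]
  1-simplices (27): (27 of them)
  2-simplices (18): [0,2,5], [0,2,7], [0,3,4], [0,3,7], [0,4,8], [0,5,8], [1,2,4], [1,2,5], [1,3,5], [1,3,7], [1,4,8], [1,7,8], [2,4,6], [2,6,7], [3,4,6], [3,5,6], [5,6,8], [6,7,8]

so the chain groups are C_0 ≅ Z^9, C_1 ≅ Z^27, C_2 ≅ Z^18.

The boundary map ∂_1: C_1 → C_0 is given by ∂[p,q] = [q] − [p]. For instance
  ∂[0,2] = [2] − [0].
This gives a 9×27 integer matrix of rank 8; reducing to Smith normal form yields diagonal entries (1,1,1,1,1,1,1,1).

The boundary map ∂_2: C_2 → C_1 sends each 2-simplex [p,q,r] to [q,r] − [p,r] + [p,q]. For instance
  ∂[1,7,8] = [7,8] − [1,8] + [1,7],
  ∂[0,2,7] = [2,7] − [0,7] + [0,2].
This gives a 27×18 integer matrix of rank 17; reducing to Smith normal form yields diagonal entries (1,1,1,1,1,1,1,1,1,1,1,1,1,1,1,1,1).

Reading off H_k = ker ∂_k / im ∂_{k+1}:

  H_0: rank C_0 − rank ∂_1 = 9 − 8 = 1, and the invariant factors of ∂_1 are all 1, so H_0 ≅ Z.
  H_1: rank ker ∂_1 − rank ∂_2 = (27 − 8) − 17 = 2, and the invariant factors of ∂_2 are all 1, so H_1 ≅ Z^2.
  H_2: rank ker ∂_2 − rank ∂_3 = (18 − 17) − 0 = 1, and there is no ∂_3, so H_2 ≅ Z.

(K is a triangulation of the torus T^2.)

H_0 = Z,  H_1 = Z^2,  H_2 = Z.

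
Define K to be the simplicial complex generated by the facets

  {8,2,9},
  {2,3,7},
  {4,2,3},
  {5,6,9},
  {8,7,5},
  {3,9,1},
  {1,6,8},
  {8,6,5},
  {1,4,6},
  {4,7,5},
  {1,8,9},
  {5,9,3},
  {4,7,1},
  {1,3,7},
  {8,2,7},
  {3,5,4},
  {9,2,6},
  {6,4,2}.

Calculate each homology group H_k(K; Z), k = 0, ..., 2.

H_0 = Z,  H_1 = Z × Z/2,  H_2 = 0.

Take the total order 1 < 2 < 3 < 4 < 5 < 6 < 7 < 8 < 9 on the vertex set. Then K (dimension 2) consists of the simplices:

  0-simplices (9): [1], [2], [3], [4], [5], [6], [7], [8], [9]
  1-simplices (27): (27 of them)
  2-simplices (18): [1,3,7], [1,3,9], [1,4,6], [1,4,7], [1,6,8], [1,8,9], [2,3,4], [2,3,7], [2,4,6], [2,6,9], [2,7,8], [2,8,9], [3,4,5], [3,5,9], [4,5,7], [5,6,8], [5,6,9], [5,7,8]

Hence C_0 ≅ Z^9, C_1 ≅ Z^27, C_2 ≅ Z^18.

The boundary map ∂_1: C_1 → C_0 sends each edge [p,q] (with p < q) to q − p. For instance
  ∂[5,9] = [9] − [5].
This gives a 9×27 integer matrix of rank 8; reducing to Smith normal form yields diagonal entries (1,1,1,1,1,1,1,1).

∂_2: C_2 → C_1 maps a triangle to the signed sum of its edges. For instance
  ∂[2,3,4] = [3,4] − [2,4] + [2,3],
  ∂[2,3,7] = [3,7] − [2,7] + [2,3].
The resulting 27×18 matrix has rank 18, and its Smith normal form has invariant factors (1,1,1,1,1,1,1,1,1,1,1,1,1,1,1,1,1,2).

Reading off H_k = ker ∂_k / im ∂_{k+1}:

  H_0: rank C_0 − rank ∂_1 = 9 − 8 = 1, and the invariant factors of ∂_1 are all 1, so H_0 = Z.
  H_1: rank ker ∂_1 − rank ∂_2 = (27 − 8) − 18 = 1, and ∂_2 has invariant factor 2 > 1, so H_1 = Z × Z/2.
  H_2: rank ker ∂_2 − rank ∂_3 = (18 − 18) − 0 = 0, and there is no ∂_3, so H_2 = 0.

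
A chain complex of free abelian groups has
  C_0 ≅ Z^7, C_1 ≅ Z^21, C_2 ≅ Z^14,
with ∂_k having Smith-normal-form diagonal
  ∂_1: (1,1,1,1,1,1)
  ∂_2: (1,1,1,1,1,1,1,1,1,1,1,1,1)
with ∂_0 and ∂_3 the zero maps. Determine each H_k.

H_0: b_0 = 7 − 0 − 6 = 1; torsion from ∂_1 factors > 1: none. So H_0 = Z.
H_1: b_1 = 21 − 6 − 13 = 2; torsion from ∂_2 factors > 1: none. So H_1 = Z^2.
H_2: b_2 = 14 − 13 − 0 = 1; torsion from ∂_3 factors > 1: none. So H_2 = Z.

H_0 = Z,  H_1 = Z^2,  H_2 = Z.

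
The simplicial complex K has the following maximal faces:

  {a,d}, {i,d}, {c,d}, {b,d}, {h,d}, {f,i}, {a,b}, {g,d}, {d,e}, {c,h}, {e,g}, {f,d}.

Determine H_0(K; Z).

Order the vertices as a < b < c < d < e < f < g < h < i. Listing each simplex with vertices in this order, K has dimension 1 with simplices:

  0-simplices (9): a, b, c, d, e, f, g, h, i
  1-simplices (12): ab, ad, bd, cd, ch, de, df, dg, dh, di, eg, fi

Hence C_0 ≅ Z^9, C_1 ≅ Z^12.

Boundary ∂_1: C_1 → C_0 sends each edge [p,q] (with p < q) to q − p.
The resulting 9×12 matrix has rank 8, and its Smith normal form has invariant factors (1,1,1,1,1,1,1,1).

From H_k ≅ ker(∂_k) / im(∂_{k+1}) we obtain:

  H_0: rank C_0 − rank ∂_1 = 9 − 8 = 1, and the invariant factors of ∂_1 are all 1, so H_0 ≅ Z.

(K is a triangulation of a wedge of 4 circles.)

H_0 = Z.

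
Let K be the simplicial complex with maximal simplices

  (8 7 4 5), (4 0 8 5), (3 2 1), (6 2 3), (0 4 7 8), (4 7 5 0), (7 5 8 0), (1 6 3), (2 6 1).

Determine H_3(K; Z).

Order the vertices as 0 < 1 < 2 < 3 < 4 < 5 < 6 < 7 < 8. Listing each simplex with vertices in this order, K has dimension 3 with simplices:

  0-simplices (9): [0], [1], [2], [3], [4], [5], [6], [7], [8]
  1-simplices (16): [0,4], [0,5], [0,7], [0,8], [1,2], [1,3], [1,6], [2,3], [2,6], [3,6], [4,5], [4,7], [4,8], [5,7], [5,8], [7,8]
  2-simplices (14): [0,4,5], [0,4,7], [0,4,8], [0,5,7], [0,5,8], [0,7,8], [1,2,3], [1,2,6], [1,3,6], [2,3,6], [4,5,7], [4,5,8], [4,7,8], [5,7,8]
  3-simplices (5): [0,4,5,7], [0,4,5,8], [0,4,7,8], [0,5,7,8], [4,5,7,8]

so the chain groups are C_0 ≅ Z^9, C_1 ≅ Z^16, C_2 ≅ Z^14, C_3 ≅ Z^5.

∂_1: C_1 → C_0 is given by ∂[p,q] = [q] − [p].
The 9×16 boundary matrix has rank 7 and Smith normal form diag(1,1,1,1,1,1,1).

Boundary ∂_2: C_2 → C_1 maps a triangle to the signed sum of its edges. For instance
  ∂[4,7,8] = [7,8] − [4,8] + [4,7],
  ∂[0,4,7] = [4,7] − [0,7] + [0,4].
As a 16×14 matrix over Z this has rank 9, with invariant factors (1,1,1,1,1,1,1,1,1).

Boundary ∂_3: C_3 → C_2 sends each 3-simplex σ to the alternating sum Σ_i (−1)^i (σ with its i-th vertex removed). For instance
  ∂[0,4,7,8] = [4,7,8] − [0,7,8] + [0,4,8] − [0,4,7],
  ∂[0,4,5,8] = [4,5,8] − [0,5,8] + [0,4,8] − [0,4,5].
The 14×5 boundary matrix has rank 4 and Smith normal form diag(1,1,1,1).

Computing H_k = (kernel of ∂_k) / (image of ∂_{k+1}):

  H_3: rank ker ∂_3 − rank ∂_4 = (5 − 4) − 0 = 1, and there is no ∂_4, so H_3 ≅ Z.

H_3 = Z.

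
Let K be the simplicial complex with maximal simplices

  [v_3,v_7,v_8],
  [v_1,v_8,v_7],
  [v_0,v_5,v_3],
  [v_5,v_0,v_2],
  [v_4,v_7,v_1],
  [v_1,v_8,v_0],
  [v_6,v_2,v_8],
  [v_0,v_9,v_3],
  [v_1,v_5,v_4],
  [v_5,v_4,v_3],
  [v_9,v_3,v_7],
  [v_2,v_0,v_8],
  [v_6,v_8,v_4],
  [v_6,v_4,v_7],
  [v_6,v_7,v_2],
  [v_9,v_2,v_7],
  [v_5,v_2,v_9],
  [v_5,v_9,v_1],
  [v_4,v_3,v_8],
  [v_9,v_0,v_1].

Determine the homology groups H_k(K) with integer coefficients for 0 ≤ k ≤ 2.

H_0 ≅ Z,  H_1 ≅ Z ⊕ Z/2,  H_2 = 0.

Fix the vertex order v_0 < v_1 < v_2 < v_3 < v_4 < v_5 < v_6 < v_7 < v_8 < v_9 and write every simplex with vertices in increasing order. Then dim K = 2 and the simplices of K are:

  0-simplices (10): [v_0], [v_1], [v_2], [v_3], [v_4], [v_5], [v_6], [v_7], [v_8], [v_9]
  1-simplices (30): (30 of them)
  2-simplices (20): (20 of them)

so the chain groups are C_0 ≅ Z^10, C_1 ≅ Z^30, C_2 ≅ Z^20.

Boundary ∂_1: C_1 → C_0 sends each edge [p,q] (with p < q) to q − p.
This gives a 10×30 integer matrix of rank 9; reducing to Smith normal form yields diagonal entries (1,1,1,1,1,1,1,1,1).

∂_2: C_2 → C_1 sends each 2-simplex [p,q,r] to [q,r] − [p,r] + [p,q]. For instance
  ∂[v_0,v_3,v_5] = [v_3,v_5] − [v_0,v_5] + [v_0,v_3],
  ∂[v_2,v_6,v_7] = [v_6,v_7] − [v_2,v_7] + [v_2,v_6].
The 30×20 boundary matrix has rank 20 and Smith normal form diag(1,1,1,1,1,1,1,1,1,1,1,1,1,1,1,1,1,1,1,2).

From H_k ≅ ker(∂_k) / im(∂_{k+1}) we obtain:

  H_0: rank C_0 − rank ∂_1 = 10 − 9 = 1, and the invariant factors of ∂_1 are all 1, so H_0 = Z.
  H_1: rank ker ∂_1 − rank ∂_2 = (30 − 9) − 20 = 1, and ∂_2 has invariant factor 2 > 1, so H_1 = Z ⊕ Z/2.
  H_2: rank ker ∂_2 − rank ∂_3 = (20 − 20) − 0 = 0, and there is no ∂_3, so H_2 = 0.

(K is a triangulation of the Klein bottle.)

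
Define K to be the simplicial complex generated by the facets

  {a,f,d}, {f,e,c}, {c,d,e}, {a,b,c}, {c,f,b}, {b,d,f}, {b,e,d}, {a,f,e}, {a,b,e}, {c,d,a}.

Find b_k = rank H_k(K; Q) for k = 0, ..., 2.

Take the total order a < b < c < d < e < f on the vertex set. Then K (dimension 2) consists of the simplices:

  0-simplices (6): a, b, c, d, e, f
  1-simplices (15): ab, ac, ad, ae, af, bc, bd, be, bf, cd, ce, cf, de, df, ef
  2-simplices (10): abc, abe, acd, adf, aef, bcf, bde, bdf, cde, cef

Hence C_0 ≅ Z^6, C_1 ≅ Z^15, C_2 ≅ Z^10.

The boundary map ∂_1: C_1 → C_0 sends each edge [p,q] (with p < q) to q − p. For instance
  ∂ab = b − a.
The resulting 6×15 matrix has rank 5, and its Smith normal form has invariant factors (1,1,1,1,1).

∂_2: C_2 → C_1 acts by ∂[p,q,r] = [q,r] − [p,r] + [p,q]. For instance
  ∂abc = bc − ac + ab,
  ∂aef = ef − af + ae.
As a 15×10 matrix over Z this has rank 10, with invariant factors (1,1,1,1,1,1,1,1,1,2).

Now H_k = ker ∂_k / im ∂_{k+1}, so:

  H_0: rank C_0 − rank ∂_1 = 6 − 5 = 1, and the invariant factors of ∂_1 are all 1, so H_0 ≅ Z.
  H_1: rank ker ∂_1 − rank ∂_2 = (15 − 5) − 10 = 0, and ∂_2 has invariant factor 2 > 1, so H_1 ≅ Z/2Z.
  H_2: rank ker ∂_2 − rank ∂_3 = (10 − 10) − 0 = 0, and there is no ∂_3, so H_2 ≅ 0.

(K is a triangulation of the real projective plane RP^2.)

Hence the Betti numbers are b_0 = 1, b_1 = 0, b_2 = 0.

b_0 = 1, b_1 = 0, b_2 = 0.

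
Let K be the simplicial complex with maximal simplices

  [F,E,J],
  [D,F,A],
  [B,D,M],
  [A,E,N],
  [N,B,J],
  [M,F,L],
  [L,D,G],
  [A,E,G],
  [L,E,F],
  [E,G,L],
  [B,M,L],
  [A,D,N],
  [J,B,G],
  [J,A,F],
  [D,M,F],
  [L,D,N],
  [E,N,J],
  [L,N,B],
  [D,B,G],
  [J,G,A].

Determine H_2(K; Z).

Take the total order A < B < D < E < F < G < J < L < M < N on the vertex set. Then K (dimension 2) consists of the simplices:

  0-simplices (10): A, B, D, E, F, G, J, L, M, N
  1-simplices (30): AD, AE, AF, AG, AJ, AN, BD, BG, BJ, BL, BM, BN, DF, DG, DL, DM, DN, EF, EG, EJ, EL, EN, FJ, FL, FM, GJ, GL, JN, LM, LN
  2-simplices (20): ADF, ADN, AEG, AEN, AFJ, AGJ, BDG, BDM, BGJ, BJN, BLM, BLN, DFM, DGL, DLN, EFJ, EFL, EGL, EJN, FLM

Hence C_0 ≅ Z^10, C_1 ≅ Z^30, C_2 ≅ Z^20.

The boundary map ∂_1: C_1 → C_0 is given by ∂[p,q] = [q] − [p]. For instance
  ∂EL = L − E.
The resulting 10×30 matrix has rank 9, and its Smith normal form has invariant factors (1,1,1,1,1,1,1,1,1).

∂_2: C_2 → C_1 maps a triangle to the signed sum of its edges. For instance
  ∂FLM = LM − FM + FL,
  ∂AEG = EG − AG + AE.
The 30×20 boundary matrix has rank 20 and Smith normal form diag(1,1,1,1,1,1,1,1,1,1,1,1,1,1,1,1,1,1,1,2).

Reading off H_k = ker ∂_k / im ∂_{k+1}:

  H_2: rank ker ∂_2 − rank ∂_3 = (20 − 20) − 0 = 0, and there is no ∂_3, so H_2 ≅ 0.

H_2 = 0.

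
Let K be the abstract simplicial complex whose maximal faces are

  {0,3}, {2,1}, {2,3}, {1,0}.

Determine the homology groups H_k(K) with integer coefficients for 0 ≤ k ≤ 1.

K has 4 vertices, 4 edges.
rank ∂_0 = 0, rank ∂_1 = 3 ⇒ b_0 = 4 − 0 − 3 = 1; all invariant factors of ∂_1 are 1 so no torsion. So H_0 = Z.
rank ∂_1 = 3, rank ∂_2 = 0 ⇒ b_1 = 4 − 3 − 0 = 1. So H_1 = Z.

H_0 ≅ Z,  H_1 ≅ Z.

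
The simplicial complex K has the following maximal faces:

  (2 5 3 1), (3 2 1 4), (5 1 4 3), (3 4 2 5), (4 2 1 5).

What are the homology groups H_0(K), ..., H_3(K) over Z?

We work with the vertex ordering 1 < 2 < 3 < 4 < 5. The simplices of K, each written with vertices in increasing order, are:

  0-simplices (5): [1], [2], [3], [4], [5]
  1-simplices (10): [1,2], [1,3], [1,4], [1,5], [2,3], [2,4], [2,5], [3,4], [3,5], [4,5]
  2-simplices (10): [1,2,3], [1,2,4], [1,2,5], [1,3,4], [1,3,5], [1,4,5], [2,3,4], [2,3,5], [2,4,5], [3,4,5]
  3-simplices (5): [1,2,3,4], [1,2,3,5], [1,2,4,5], [1,3,4,5], [2,3,4,5]

Hence C_0 ≅ Z^5, C_1 ≅ Z^10, C_2 ≅ Z^10, C_3 ≅ Z^5.

Boundary ∂_1: C_1 → C_0 sends each edge [p,q] (with p < q) to q − p.
This gives a 5×10 integer matrix of rank 4; reducing to Smith normal form yields diagonal entries (1,1,1,1).

∂_2: C_2 → C_1 maps a triangle to the signed sum of its edges. For instance
  ∂[1,2,3] = [2,3] − [1,3] + [1,2],
  ∂[2,4,5] = [4,5] − [2,5] + [2,4].
As a 10×10 matrix over Z this has rank 6, with invariant factors (1,1,1,1,1,1).

The boundary map ∂_3: C_3 → C_2 sends each 3-simplex σ to the alternating sum Σ_i (−1)^i (σ with its i-th vertex removed). For instance
  ∂[1,2,3,4] = [2,3,4] − [1,3,4] + [1,2,4] − [1,2,3],
  ∂[1,2,3,5] = [2,3,5] − [1,3,5] + [1,2,5] − [1,2,3].
As a 10×5 matrix over Z this has rank 4, with invariant factors (1,1,1,1).

Computing H_k = (kernel of ∂_k) / (image of ∂_{k+1}):

  H_0: rank C_0 − rank ∂_1 = 5 − 4 = 1, and the invariant factors of ∂_1 are all 1, so H_0 ≅ Z.
  H_1: rank ker ∂_1 − rank ∂_2 = (10 − 4) − 6 = 0, and the invariant factors of ∂_2 are all 1, so H_1 ≅ 0.
  H_2: rank ker ∂_2 − rank ∂_3 = (10 − 6) − 4 = 0, and the invariant factors of ∂_3 are all 1, so H_2 ≅ 0.
  H_3: rank ker ∂_3 − rank ∂_4 = (5 − 4) − 0 = 1, and there is no ∂_4, so H_3 ≅ Z.

H_0 ≅ Z,  H_1 = 0,  H_2 = 0,  H_3 ≅ Z.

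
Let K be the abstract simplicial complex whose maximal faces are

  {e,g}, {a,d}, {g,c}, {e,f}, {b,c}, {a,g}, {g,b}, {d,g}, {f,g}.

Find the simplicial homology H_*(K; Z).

Fix the vertex order a < b < c < d < e < f < g and write every simplex with vertices in increasing order. Then dim K = 1 and the simplices of K are:

  0-simplices (7): a, b, c, d, e, f, g
  1-simplices (9): ad, ag, bc, bg, cg, dg, ef, eg, fg

so the chain groups are C_0 ≅ Z^7, C_1 ≅ Z^9.

The boundary map ∂_1: C_1 → C_0 maps an edge to its endpoints' difference, ∂[p,q] = q − p. For instance
  ∂ad = d − a.
The resulting 7×9 matrix has rank 6, and its Smith normal form has invariant factors (1,1,1,1,1,1).

From H_k ≅ ker(∂_k) / im(∂_{k+1}) we obtain:

  H_0: rank C_0 − rank ∂_1 = 7 − 6 = 1, and the invariant factors of ∂_1 are all 1, so H_0 = Z.
  H_1: rank ker ∂_1 − rank ∂_2 = (9 − 6) − 0 = 3, and there is no ∂_2, so H_1 = Z^3.

As a check, the Euler characteristic is 7 − 9 = -2, which agrees with 1 − 3 = -2.

H_0 = Z,  H_1 = Z^3.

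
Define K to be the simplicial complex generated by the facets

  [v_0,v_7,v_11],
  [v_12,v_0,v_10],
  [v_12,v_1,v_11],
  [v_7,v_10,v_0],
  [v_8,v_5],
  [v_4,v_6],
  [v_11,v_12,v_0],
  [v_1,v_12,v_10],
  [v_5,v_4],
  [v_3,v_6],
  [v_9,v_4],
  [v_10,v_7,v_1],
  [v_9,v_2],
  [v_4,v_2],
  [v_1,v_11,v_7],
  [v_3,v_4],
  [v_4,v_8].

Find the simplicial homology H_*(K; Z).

H_0 ≅ Z^2,  H_1 ≅ Z^3,  H_2 ≅ Z.

Order the vertices as v_0 < v_1 < v_2 < v_3 < v_4 < v_5 < v_6 < v_7 < v_8 < v_9 < v_10 < v_11 < v_12. Listing each simplex with vertices in this order, K has dimension 2 with simplices:

  0-simplices (13): [v_0], [v_1], [v_2], [v_3], [v_4], [v_5], [v_6], [v_7], [v_8], [v_9], [v_10], [v_11], [v_12]
  1-simplices (21): (21 of them)
  2-simplices (8): [v_0,v_7,v_10], [v_0,v_7,v_11], [v_0,v_10,v_12], [v_0,v_11,v_12], [v_1,v_7,v_10], [v_1,v_7,v_11], [v_1,v_10,v_12], [v_1,v_11,v_12]

giving chain groups C_0 ≅ Z^13, C_1 ≅ Z^21, C_2 ≅ Z^8.

The boundary map ∂_1: C_1 → C_0 sends each edge [p,q] (with p < q) to q − p. For instance
  ∂[v_4,v_8] = [v_8] − [v_4].
This gives a 13×21 integer matrix of rank 11; reducing to Smith normal form yields diagonal entries (1,1,1,1,1,1,1,1,1,1,1).

Boundary ∂_2: C_2 → C_1 sends each 2-simplex [p,q,r] to [q,r] − [p,r] + [p,q]. For instance
  ∂[v_1,v_10,v_12] = [v_10,v_12] − [v_1,v_12] + [v_1,v_10],
  ∂[v_0,v_7,v_10] = [v_7,v_10] − [v_0,v_10] + [v_0,v_7].
The 21×8 boundary matrix has rank 7 and Smith normal form diag(1,1,1,1,1,1,1).

Computing H_k = (kernel of ∂_k) / (image of ∂_{k+1}):

  H_0: rank C_0 − rank ∂_1 = 13 − 11 = 2, and the invariant factors of ∂_1 are all 1, so H_0 = Z^2.
  H_1: rank ker ∂_1 − rank ∂_2 = (21 − 11) − 7 = 3, and the invariant factors of ∂_2 are all 1, so H_1 = Z^3.
  H_2: rank ker ∂_2 − rank ∂_3 = (8 − 7) − 0 = 1, and there is no ∂_3, so H_2 = Z.

(K is a triangulation of the disjoint union of a wedge of 3 circles and the 2-sphere S^2.)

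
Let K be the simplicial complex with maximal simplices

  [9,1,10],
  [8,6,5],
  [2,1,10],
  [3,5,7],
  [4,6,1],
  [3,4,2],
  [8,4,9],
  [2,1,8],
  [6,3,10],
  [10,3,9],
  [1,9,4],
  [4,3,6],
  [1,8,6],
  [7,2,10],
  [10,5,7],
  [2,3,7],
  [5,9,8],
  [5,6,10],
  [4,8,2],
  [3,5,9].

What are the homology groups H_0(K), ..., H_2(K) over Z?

H_0 ≅ Z,  H_1 ≅ Z ⊕ Z/2Z,  H_2 = 0.

Order the vertices as 1 < 2 < 3 < 4 < 5 < 6 < 7 < 8 < 9 < 10. Listing each simplex with vertices in this order, K has dimension 2 with simplices:

  0-simplices (10): [1], [2], [3], [4], [5], [6], [7], [8], [9], [10]
  1-simplices (30): (30 of them)
  2-simplices (20): (20 of them)

so the chain groups are C_0 ≅ Z^10, C_1 ≅ Z^30, C_2 ≅ Z^20.

The boundary map ∂_1: C_1 → C_0 maps an edge to its endpoints' difference, ∂[p,q] = q − p.
The 10×30 boundary matrix has rank 9 and Smith normal form diag(1,1,1,1,1,1,1,1,1).

∂_2: C_2 → C_1 sends each 2-simplex [p,q,r] to [q,r] − [p,r] + [p,q]. For instance
  ∂[2,7,10] = [7,10] − [2,10] + [2,7],
  ∂[3,4,6] = [4,6] − [3,6] + [3,4].
The 30×20 boundary matrix has rank 20 and Smith normal form diag(1,1,1,1,1,1,1,1,1,1,1,1,1,1,1,1,1,1,1,2).

From H_k ≅ ker(∂_k) / im(∂_{k+1}) we obtain:

  H_0: rank C_0 − rank ∂_1 = 10 − 9 = 1, and the invariant factors of ∂_1 are all 1, so H_0 ≅ Z.
  H_1: rank ker ∂_1 − rank ∂_2 = (30 − 9) − 20 = 1, and ∂_2 has invariant factor 2 > 1, so H_1 ≅ Z ⊕ Z/2Z.
  H_2: rank ker ∂_2 − rank ∂_3 = (20 − 20) − 0 = 0, and there is no ∂_3, so H_2 ≅ 0.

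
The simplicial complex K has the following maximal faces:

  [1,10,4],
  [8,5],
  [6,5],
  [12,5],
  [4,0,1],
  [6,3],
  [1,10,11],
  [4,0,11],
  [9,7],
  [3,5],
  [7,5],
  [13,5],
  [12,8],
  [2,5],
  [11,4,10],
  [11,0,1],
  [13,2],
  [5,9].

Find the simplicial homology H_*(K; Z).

Take the total order 0 < 1 < 2 < 3 < 4 < 5 < 6 < 7 < 8 < 9 < 10 < 11 < 12 < 13 on the vertex set. Then K (dimension 2) consists of the simplices:

  0-simplices (14): [0], [1], [2], [3], [4], [5], [6], [7], [8], [9], [10], [11], [12], [13]
  1-simplices (21): [0,1], [0,4], [0,11], [1,4], [1,10], [1,11], [2,5], [2,13], [3,5], [3,6], [4,10], [4,11], [5,6], [5,7], [5,8], [5,9], [5,12], [5,13], [7,9], [8,12], [10,11]
  2-simplices (6): [0,1,4], [0,1,11], [0,4,11], [1,4,10], [1,10,11], [4,10,11]

so the chain groups are C_0 ≅ Z^14, C_1 ≅ Z^21, C_2 ≅ Z^6.

Boundary ∂_1: C_1 → C_0 sends each edge [p,q] (with p < q) to q − p.
This gives a 14×21 integer matrix of rank 12; reducing to Smith normal form yields diagonal entries (1,1,1,1,1,1,1,1,1,1,1,1).

∂_2: C_2 → C_1 maps a triangle to the signed sum of its edges. For instance
  ∂[0,1,4] = [1,4] − [0,4] + [0,1],
  ∂[0,4,11] = [4,11] − [0,11] + [0,4].
This gives a 21×6 integer matrix of rank 5; reducing to Smith normal form yields diagonal entries (1,1,1,1,1).

Reading off H_k = ker ∂_k / im ∂_{k+1}:

  H_0: rank C_0 − rank ∂_1 = 14 − 12 = 2, and the invariant factors of ∂_1 are all 1, so H_0 ≅ Z^2.
  H_1: rank ker ∂_1 − rank ∂_2 = (21 − 12) − 5 = 4, and the invariant factors of ∂_2 are all 1, so H_1 ≅ Z^4.
  H_2: rank ker ∂_2 − rank ∂_3 = (6 − 5) − 0 = 1, and there is no ∂_3, so H_2 ≅ Z.

As a check, the Euler characteristic is 14 − 21 + 6 = -1, which agrees with 2 − 4 + 1 = -1.
(K is a triangulation of the disjoint union of a wedge of 4 circles and the 2-sphere S^2.)

H_0 = Z^2,  H_1 = Z^4,  H_2 = Z.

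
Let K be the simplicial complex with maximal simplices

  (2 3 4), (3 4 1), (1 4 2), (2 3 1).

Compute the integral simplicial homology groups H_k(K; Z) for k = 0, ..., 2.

H_0 ≅ Z,  H_1 = 0,  H_2 ≅ Z.

Take the total order 1 < 2 < 3 < 4 on the vertex set. Then K (dimension 2) consists of the simplices:

  0-simplices (4): [1], [2], [3], [4]
  1-simplices (6): [1,2], [1,3], [1,4], [2,3], [2,4], [3,4]
  2-simplices (4): [1,2,3], [1,2,4], [1,3,4], [2,3,4]

so the chain groups are C_0 ≅ Z^4, C_1 ≅ Z^6, C_2 ≅ Z^4.

Boundary ∂_1: C_1 → C_0 is given by ∂[p,q] = [q] − [p]. For instance
  ∂[1,2] = [2] − [1].
The 4×6 boundary matrix has rank 3 and Smith normal form diag(1,1,1).

Boundary ∂_2: C_2 → C_1 maps a triangle to the signed sum of its edges. For instance
  ∂[1,2,3] = [2,3] − [1,3] + [1,2],
  ∂[1,3,4] = [3,4] − [1,4] + [1,3].
As a 6×4 matrix over Z this has rank 3, with invariant factors (1,1,1).

Now H_k = ker ∂_k / im ∂_{k+1}, so:

  H_0: rank C_0 − rank ∂_1 = 4 − 3 = 1, and the invariant factors of ∂_1 are all 1, so H_0 ≅ Z.
  H_1: rank ker ∂_1 − rank ∂_2 = (6 − 3) − 3 = 0, and the invariant factors of ∂_2 are all 1, so H_1 ≅ 0.
  H_2: rank ker ∂_2 − rank ∂_3 = (4 − 3) − 0 = 1, and there is no ∂_3, so H_2 ≅ Z.

As a check, the Euler characteristic is 4 − 6 + 4 = 2, which agrees with 1 − 0 + 1 = 2.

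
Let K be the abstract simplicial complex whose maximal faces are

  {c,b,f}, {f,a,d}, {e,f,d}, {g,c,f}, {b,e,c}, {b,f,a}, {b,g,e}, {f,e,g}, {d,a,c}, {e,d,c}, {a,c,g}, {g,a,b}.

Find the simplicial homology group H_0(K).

H_0 ≅ Z.

Take the total order a < b < c < d < e < f < g on the vertex set. Then K (dimension 2) consists of the simplices:

  0-simplices (7): a, b, c, d, e, f, g
  1-simplices (18): ab, ac, ad, af, ag, bc, be, bf, bg, cd, ce, cf, cg, de, df, ef, eg, fg
  2-simplices (12): abf, abg, acd, acg, adf, bce, bcf, beg, cde, cfg, def, efg

Hence C_0 ≅ Z^7, C_1 ≅ Z^18, C_2 ≅ Z^12.

The boundary map ∂_1: C_1 → C_0 sends each edge [p,q] (with p < q) to q − p.
This gives a 7×18 integer matrix of rank 6; reducing to Smith normal form yields diagonal entries (1,1,1,1,1,1).

The boundary map ∂_2: C_2 → C_1 maps a triangle to the signed sum of its edges. For instance
  ∂beg = eg − bg + be,
  ∂bcf = cf − bf + bc.
The 18×12 boundary matrix has rank 12 and Smith normal form diag(1,1,1,1,1,1,1,1,1,1,1,2).

Now H_k = ker ∂_k / im ∂_{k+1}, so:

  H_0: rank C_0 − rank ∂_1 = 7 − 6 = 1, and the invariant factors of ∂_1 are all 1, so H_0 ≅ Z.

(K is a triangulation of the real projective plane RP^2.)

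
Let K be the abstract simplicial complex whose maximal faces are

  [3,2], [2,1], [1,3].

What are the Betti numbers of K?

b_0 = 1, b_1 = 1.

K has 3 vertices, 3 edges.
rank ∂_0 = 0, rank ∂_1 = 2 ⇒ b_0 = 3 − 0 − 2 = 1; all invariant factors of ∂_1 are 1 so no torsion. So H_0 = Z.
rank ∂_1 = 2, rank ∂_2 = 0 ⇒ b_1 = 3 − 2 − 0 = 1. So H_1 = Z.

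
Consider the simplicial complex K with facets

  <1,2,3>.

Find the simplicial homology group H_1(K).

H_1 = 0.

We work with the vertex ordering 1 < 2 < 3. The simplices of K, each written with vertices in increasing order, are:

  0-simplices (3): [1], [2], [3]
  1-simplices (3): [1,2], [1,3], [2,3]
  2-simplices (1): [1,2,3]

giving chain groups C_0 ≅ Z^3, C_1 ≅ Z^3, C_2 ≅ Z^1.

The boundary map ∂_1: C_1 → C_0 is given by ∂[p,q] = [q] − [p]. For instance
  ∂[1,3] = [3] − [1].
The resulting 3×3 matrix has rank 2, and its Smith normal form has invariant factors (1,1).

∂_2: C_2 → C_1 maps a triangle to the signed sum of its edges. For instance
  ∂[1,2,3] = [2,3] − [1,3] + [1,2].
The resulting 3×1 matrix has rank 1, and its Smith normal form has invariant factors (1).

Computing H_k = (kernel of ∂_k) / (image of ∂_{k+1}):

  H_1: rank ker ∂_1 − rank ∂_2 = (3 − 2) − 1 = 0, and the invariant factors of ∂_2 are all 1, so H_1 = 0.

(K is a triangulation of the 2-simplex.)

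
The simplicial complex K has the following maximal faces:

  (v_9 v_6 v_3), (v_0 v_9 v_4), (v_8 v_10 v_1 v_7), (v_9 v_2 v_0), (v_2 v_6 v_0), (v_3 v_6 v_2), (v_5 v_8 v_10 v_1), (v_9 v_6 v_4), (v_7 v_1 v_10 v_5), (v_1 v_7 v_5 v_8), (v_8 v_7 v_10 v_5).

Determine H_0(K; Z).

H_0 = Z^2.

We work with the vertex ordering v_0 < v_1 < v_2 < v_3 < v_4 < v_5 < v_6 < v_7 < v_8 < v_9 < v_10. The simplices of K, each written with vertices in increasing order, are:

  0-simplices (11): [v_0], [v_1], [v_2], [v_3], [v_4], [v_5], [v_6], [v_7], [v_8], [v_9], [v_10]
  1-simplices (22): (22 of them)
  2-simplices (16): (16 of them)
  3-simplices (5): [v_1,v_5,v_7,v_8], [v_1,v_5,v_7,v_10], [v_1,v_5,v_8,v_10], [v_1,v_7,v_8,v_10], [v_5,v_7,v_8,v_10]

so the chain groups are C_0 ≅ Z^11, C_1 ≅ Z^22, C_2 ≅ Z^16, C_3 ≅ Z^5.

Boundary ∂_1: C_1 → C_0 is given by ∂[p,q] = [q] − [p]. For instance
  ∂[v_2,v_9] = [v_9] − [v_2].
The resulting 11×22 matrix has rank 9, and its Smith normal form has invariant factors (1,1,1,1,1,1,1,1,1).

The boundary map ∂_2: C_2 → C_1 sends each 2-simplex [p,q,r] to [q,r] − [p,r] + [p,q]. For instance
  ∂[v_5,v_7,v_10] = [v_7,v_10] − [v_5,v_10] + [v_5,v_7],
  ∂[v_1,v_5,v_7] = [v_5,v_7] − [v_1,v_7] + [v_1,v_5].
The resulting 22×16 matrix has rank 12, and its Smith normal form has invariant factors (1,1,1,1,1,1,1,1,1,1,1,1).

Boundary ∂_3: C_3 → C_2 sends each 3-simplex σ to the alternating sum Σ_i (−1)^i (σ with its i-th vertex removed). For instance
  ∂[v_1,v_5,v_7,v_10] = [v_5,v_7,v_10] − [v_1,v_7,v_10] + [v_1,v_5,v_10] − [v_1,v_5,v_7],
  ∂[v_1,v_7,v_8,v_10] = [v_7,v_8,v_10] − [v_1,v_8,v_10] + [v_1,v_7,v_10] − [v_1,v_7,v_8].
The resulting 16×5 matrix has rank 4, and its Smith normal form has invariant factors (1,1,1,1).

Reading off H_k = ker ∂_k / im ∂_{k+1}:

  H_0: rank C_0 − rank ∂_1 = 11 − 9 = 2, and the invariant factors of ∂_1 are all 1, so H_0 ≅ Z^2.

(K is a triangulation of the disjoint union of the cylinder S^1 x I and the 3-sphere S^3.)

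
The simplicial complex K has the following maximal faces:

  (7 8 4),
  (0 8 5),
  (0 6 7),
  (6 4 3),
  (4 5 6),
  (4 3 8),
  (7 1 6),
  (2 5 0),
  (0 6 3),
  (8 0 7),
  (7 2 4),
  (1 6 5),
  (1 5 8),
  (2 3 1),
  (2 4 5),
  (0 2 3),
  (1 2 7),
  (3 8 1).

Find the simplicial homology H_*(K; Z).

H_0 = Z,  H_1 = Z^2,  H_2 = Z.

We work with the vertex ordering 0 < 1 < 2 < 3 < 4 < 5 < 6 < 7 < 8. The simplices of K, each written with vertices in increasing order, are:

  0-simplices (9): [0], [1], [2], [3], [4], [5], [6], [7], [8]
  1-simplices (27): (27 of them)
  2-simplices (18): [0,2,3], [0,2,5], [0,3,6], [0,5,8], [0,6,7], [0,7,8], [1,2,3], [1,2,7], [1,3,8], [1,5,6], [1,5,8], [1,6,7], [2,4,5], [2,4,7], [3,4,6], [3,4,8], [4,5,6], [4,7,8]

giving chain groups C_0 ≅ Z^9, C_1 ≅ Z^27, C_2 ≅ Z^18.

Boundary ∂_1: C_1 → C_0 maps an edge to its endpoints' difference, ∂[p,q] = q − p.
As a 9×27 matrix over Z this has rank 8, with invariant factors (1,1,1,1,1,1,1,1).

∂_2: C_2 → C_1 maps a triangle to the signed sum of its edges. For instance
  ∂[1,2,3] = [2,3] − [1,3] + [1,2],
  ∂[0,5,8] = [5,8] − [0,8] + [0,5].
As a 27×18 matrix over Z this has rank 17, with invariant factors (1,1,1,1,1,1,1,1,1,1,1,1,1,1,1,1,1).

Now H_k = ker ∂_k / im ∂_{k+1}, so:

  H_0: rank C_0 − rank ∂_1 = 9 − 8 = 1, and the invariant factors of ∂_1 are all 1, so H_0 ≅ Z.
  H_1: rank ker ∂_1 − rank ∂_2 = (27 − 8) − 17 = 2, and the invariant factors of ∂_2 are all 1, so H_1 ≅ Z^2.
  H_2: rank ker ∂_2 − rank ∂_3 = (18 − 17) − 0 = 1, and there is no ∂_3, so H_2 ≅ Z.

As a check, the Euler characteristic is 9 − 27 + 18 = 0, which agrees with 1 − 2 + 1 = 0.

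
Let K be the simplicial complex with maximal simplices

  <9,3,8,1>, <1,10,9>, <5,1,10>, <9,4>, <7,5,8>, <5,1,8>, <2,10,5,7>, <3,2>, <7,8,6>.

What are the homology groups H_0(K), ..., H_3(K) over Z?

We work with the vertex ordering 1 < 2 < 3 < 4 < 5 < 6 < 7 < 8 < 9 < 10. The simplices of K, each written with vertices in increasing order, are:

  0-simplices (10): [1], [2], [3], [4], [5], [6], [7], [8], [9], [10]
  1-simplices (21): [1,3], [1,5], [1,8], [1,9], [1,10], [2,3], [2,5], [2,7], [2,10], [3,8], [3,9], [4,9], [5,7], [5,8], [5,10], [6,7], [6,8], [7,8], [7,10], [8,9], [9,10]
  2-simplices (13): [1,3,8], [1,3,9], [1,5,8], [1,5,10], [1,8,9], [1,9,10], [2,5,7], [2,5,10], [2,7,10], [3,8,9], [5,7,8], [5,7,10], [6,7,8]
  3-simplices (2): [1,3,8,9], [2,5,7,10]

so the chain groups are C_0 ≅ Z^10, C_1 ≅ Z^21, C_2 ≅ Z^13, C_3 ≅ Z^2.

Boundary ∂_1: C_1 → C_0 maps an edge to its endpoints' difference, ∂[p,q] = q − p. For instance
  ∂[2,5] = [5] − [2].
As a 10×21 matrix over Z this has rank 9, with invariant factors (1,1,1,1,1,1,1,1,1).

Boundary ∂_2: C_2 → C_1 acts by ∂[p,q,r] = [q,r] − [p,r] + [p,q]. For instance
  ∂[5,7,8] = [7,8] − [5,8] + [5,7],
  ∂[1,9,10] = [9,10] − [1,10] + [1,9].
The resulting 21×13 matrix has rank 11, and its Smith normal form has invariant factors (1,1,1,1,1,1,1,1,1,1,1).

Boundary ∂_3: C_3 → C_2 sends each 3-simplex σ to the alternating sum Σ_i (−1)^i (σ with its i-th vertex removed). For instance
  ∂[1,3,8,9] = [3,8,9] − [1,8,9] + [1,3,9] − [1,3,8],
  ∂[2,5,7,10] = [5,7,10] − [2,7,10] + [2,5,10] − [2,5,7].
This gives a 13×2 integer matrix of rank 2; reducing to Smith normal form yields diagonal entries (1,1).

Reading off H_k = ker ∂_k / im ∂_{k+1}:

  H_0: rank C_0 − rank ∂_1 = 10 − 9 = 1, and the invariant factors of ∂_1 are all 1, so H_0 ≅ Z.
  H_1: rank ker ∂_1 − rank ∂_2 = (21 − 9) − 11 = 1, and the invariant factors of ∂_2 are all 1, so H_1 ≅ Z.
  H_2: rank ker ∂_2 − rank ∂_3 = (13 − 11) − 2 = 0, and the invariant factors of ∂_3 are all 1, so H_2 ≅ 0.
  H_3: rank ker ∂_3 − rank ∂_4 = (2 − 2) − 0 = 0, and there is no ∂_4, so H_3 ≅ 0.

H_0 = Z,  H_1 = Z,  H_2 = 0,  H_3 = 0.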